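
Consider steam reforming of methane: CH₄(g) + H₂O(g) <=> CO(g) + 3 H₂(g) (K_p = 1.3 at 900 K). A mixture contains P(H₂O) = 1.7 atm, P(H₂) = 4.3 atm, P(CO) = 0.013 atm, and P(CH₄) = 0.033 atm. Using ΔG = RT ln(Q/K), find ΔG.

Q_p = P(CO)·P(H₂)³ / (P(CH₄)·P(H₂O)) = (0.013)·(4.3)³ / ((0.033)·(1.7)) = 18.4
ΔG = RT ln(Q_p/K_p) = (8.314 J mol⁻¹ K⁻¹)(900 K) × ln(18.4/1.3)
   = (7.483 kJ/mol)(2.650) = 19.8 kJ/mol
ΔG > 0, so the forward reaction is non-spontaneous (proceeds in reverse).

ΔG = 19.8 kJ/mol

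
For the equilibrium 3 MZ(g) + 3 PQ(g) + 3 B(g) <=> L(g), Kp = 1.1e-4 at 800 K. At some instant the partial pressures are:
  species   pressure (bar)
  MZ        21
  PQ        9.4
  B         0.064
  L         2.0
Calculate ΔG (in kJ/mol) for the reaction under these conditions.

ΔG = 14.6 kJ/mol

Qp = P(L) / (P(MZ)³·P(PQ)³·P(B)³) = (2.0) / ((21)³·(9.4)³·(0.064)³) = 9.92e-4
ΔG = RT ln(Qp/Kp) = (8.314 J mol⁻¹ K⁻¹)(800 K) × ln(9.92e-4/1.1e-4)
   = (6.651 kJ/mol)(2.199) = 14.6 kJ/mol
ΔG > 0, so the forward reaction is non-spontaneous (proceeds in reverse).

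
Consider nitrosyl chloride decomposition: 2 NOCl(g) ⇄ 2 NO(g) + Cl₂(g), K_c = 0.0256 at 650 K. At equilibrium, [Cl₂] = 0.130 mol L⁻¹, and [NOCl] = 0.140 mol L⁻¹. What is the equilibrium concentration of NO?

[NO] = 0.0621 mol L⁻¹

At equilibrium, K_c = [NO]²·[Cl₂] / [NOCl]² = 0.0256.
([NO])²·(0.130) / (0.140)² = 0.0256
[NO]² = 0.00386 ⇒ [NO] = 0.0621 mol L⁻¹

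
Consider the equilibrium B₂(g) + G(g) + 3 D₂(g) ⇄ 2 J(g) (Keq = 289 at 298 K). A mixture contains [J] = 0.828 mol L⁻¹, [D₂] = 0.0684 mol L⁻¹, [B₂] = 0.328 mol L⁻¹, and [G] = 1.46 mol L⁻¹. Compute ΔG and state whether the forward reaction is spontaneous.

ΔG = 6.79 kJ/mol; the forward reaction is non-spontaneous

Q = [J]² / ([B₂]·[G]·[D₂]³) = (0.828)² / ((0.328)·(1.46)·(0.0684)³) = 4470
ΔG = RT ln(Q/Keq) = (8.314 J mol⁻¹ K⁻¹)(298 K) × ln(4470/289)
   = (2.478 kJ/mol)(2.739) = 6.79 kJ/mol
ΔG > 0, so the forward reaction is non-spontaneous (proceeds in reverse).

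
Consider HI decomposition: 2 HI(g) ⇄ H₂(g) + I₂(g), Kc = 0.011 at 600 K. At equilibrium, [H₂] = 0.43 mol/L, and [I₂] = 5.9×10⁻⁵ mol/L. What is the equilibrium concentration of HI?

[HI] = 0.048 mol/L

At equilibrium, Kc = [H₂]·[I₂] / [HI]² = 0.011.
(0.43)·(5.9×10⁻⁵) / ([HI])² = 0.011
[HI]² = 0.00231 ⇒ [HI] = 0.048 mol/L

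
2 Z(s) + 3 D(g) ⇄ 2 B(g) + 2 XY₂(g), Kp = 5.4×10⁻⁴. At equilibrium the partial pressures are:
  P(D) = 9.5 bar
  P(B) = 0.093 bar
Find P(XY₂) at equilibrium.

P(XY₂) = 7.3 bar

(Z is a pure solid — omitted from Kp.)
At equilibrium, Kp = P(B)²·P(XY₂)² / P(D)³ = 5.4×10⁻⁴.
(0.093)²·(P(XY₂))² / (9.5)³ = 5.4×10⁻⁴
P(XY₂)² = 53.5 ⇒ P(XY₂) = 7.3 bar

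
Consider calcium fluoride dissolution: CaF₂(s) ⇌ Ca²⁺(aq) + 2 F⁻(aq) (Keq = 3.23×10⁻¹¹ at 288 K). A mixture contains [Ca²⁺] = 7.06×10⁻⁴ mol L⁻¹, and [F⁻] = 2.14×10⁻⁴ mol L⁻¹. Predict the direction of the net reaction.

(CaF₂ is a pure solid — omitted from Q.)
Q = [Ca²⁺]·[F⁻]² = (7.06×10⁻⁴)·(2.14×10⁻⁴)² = 3.23×10⁻¹¹
Q = 3.23×10⁻¹¹ = Keq, so the system is already at equilibrium.

no net change (already at equilibrium)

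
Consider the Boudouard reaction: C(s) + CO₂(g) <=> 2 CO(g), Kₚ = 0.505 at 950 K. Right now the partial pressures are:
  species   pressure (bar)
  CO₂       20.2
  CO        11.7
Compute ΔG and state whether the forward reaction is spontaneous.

ΔG = 20.5 kJ/mol; the forward reaction is non-spontaneous

(C is a pure solid — omitted from Qₚ.)
Qₚ = P(CO)² / P(CO₂) = (11.7)² / (20.2) = 6.78
ΔG = RT ln(Qₚ/Kₚ) = (8.314 J mol⁻¹ K⁻¹)(950 K) × ln(6.78/0.505)
   = (7.898 kJ/mol)(2.597) = 20.5 kJ/mol
ΔG > 0, so the forward reaction is non-spontaneous (proceeds in reverse).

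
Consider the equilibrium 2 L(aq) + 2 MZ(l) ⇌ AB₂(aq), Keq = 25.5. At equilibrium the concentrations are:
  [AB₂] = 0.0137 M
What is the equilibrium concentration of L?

[L] = 0.0232 M

(MZ is a pure liquid — omitted from Keq.)
At equilibrium, Keq = [AB₂] / [L]² = 25.5.
(0.0137) / ([L])² = 25.5
[L]² = 5.37×10⁻⁴ ⇒ [L] = 0.0232 M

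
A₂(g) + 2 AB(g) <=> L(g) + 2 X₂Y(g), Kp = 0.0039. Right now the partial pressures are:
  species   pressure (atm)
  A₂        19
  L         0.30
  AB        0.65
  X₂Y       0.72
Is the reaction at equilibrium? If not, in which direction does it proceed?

Qp = P(L)·P(X₂Y)² / (P(A₂)·P(AB)²) = (0.30)·(0.72)² / ((19)·(0.65)²) = 0.019
Qp = 0.019 > Kp = 0.0039, so the reverse reaction proceeds.

toward reactants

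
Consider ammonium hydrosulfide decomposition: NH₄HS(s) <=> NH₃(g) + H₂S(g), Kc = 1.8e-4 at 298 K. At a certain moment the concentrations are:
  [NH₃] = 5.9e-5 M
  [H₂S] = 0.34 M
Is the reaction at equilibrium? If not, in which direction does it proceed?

(NH₄HS is a pure solid — omitted from Qc.)
Qc = [NH₃]·[H₂S] = (5.9e-5)·(0.34) = 2.0e-5
Qc = 2.0e-5 < Kc = 1.8e-4, so the forward reaction proceeds.

forward (toward products)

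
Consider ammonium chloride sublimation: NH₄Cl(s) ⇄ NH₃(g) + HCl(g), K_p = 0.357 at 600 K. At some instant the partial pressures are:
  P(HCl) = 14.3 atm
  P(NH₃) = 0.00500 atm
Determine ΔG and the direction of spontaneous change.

(NH₄Cl is a pure solid — omitted from Q_p.)
Q_p = P(NH₃)·P(HCl) = (0.00500)·(14.3) = 0.0715
ΔG = RT ln(Q_p/K_p) = (8.314 J mol⁻¹ K⁻¹)(600 K) × ln(0.0715/0.357)
   = (4.988 kJ/mol)(-1.608) = -8.02 kJ/mol
ΔG < 0, so the forward reaction is spontaneous (proceeds forward).

ΔG = -8.02 kJ/mol; the forward reaction is spontaneous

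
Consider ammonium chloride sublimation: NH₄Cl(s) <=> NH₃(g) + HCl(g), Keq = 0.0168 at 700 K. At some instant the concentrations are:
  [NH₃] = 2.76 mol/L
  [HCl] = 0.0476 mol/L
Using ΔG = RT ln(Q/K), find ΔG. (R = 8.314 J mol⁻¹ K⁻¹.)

(NH₄Cl is a pure solid — omitted from Q.)
Q = [NH₃]·[HCl] = (2.76)·(0.0476) = 0.131
ΔG = RT ln(Q/Keq) = (8.314 J mol⁻¹ K⁻¹)(700 K) × ln(0.131/0.0168)
   = (5.820 kJ/mol)(2.054) = 12.0 kJ/mol
ΔG > 0, so the forward reaction is non-spontaneous (proceeds in reverse).

ΔG = 12.0 kJ/mol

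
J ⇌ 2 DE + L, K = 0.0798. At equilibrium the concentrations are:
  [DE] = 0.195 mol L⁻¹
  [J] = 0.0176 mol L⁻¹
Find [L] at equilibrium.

At equilibrium, K = [DE]²·[L] / [J] = 0.0798.
(0.195)²·([L]) / (0.0176) = 0.0798
[L] = 0.0369 mol L⁻¹

[L] = 0.0369 mol L⁻¹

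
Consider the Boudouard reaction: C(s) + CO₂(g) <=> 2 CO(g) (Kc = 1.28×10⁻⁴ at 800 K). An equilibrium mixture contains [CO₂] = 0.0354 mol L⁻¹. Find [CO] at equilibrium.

(C is a pure solid — omitted from Kc.)
At equilibrium, Kc = [CO]² / [CO₂] = 1.28×10⁻⁴.
([CO])² / (0.0354) = 1.28×10⁻⁴
[CO]² = 4.53×10⁻⁶ ⇒ [CO] = 0.00213 mol L⁻¹

[CO] = 0.00213 mol L⁻¹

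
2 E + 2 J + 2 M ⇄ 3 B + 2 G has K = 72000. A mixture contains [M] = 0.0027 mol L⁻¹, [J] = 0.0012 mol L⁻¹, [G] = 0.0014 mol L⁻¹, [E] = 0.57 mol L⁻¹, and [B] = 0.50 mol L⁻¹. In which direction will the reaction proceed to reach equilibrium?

no net change (already at equilibrium)

Q = [B]³·[G]² / ([E]²·[J]²·[M]²) = (0.50)³·(0.0014)² / ((0.57)²·(0.0012)²·(0.0027)²) = 72000
Q = 72000 = K, so the system is already at equilibrium.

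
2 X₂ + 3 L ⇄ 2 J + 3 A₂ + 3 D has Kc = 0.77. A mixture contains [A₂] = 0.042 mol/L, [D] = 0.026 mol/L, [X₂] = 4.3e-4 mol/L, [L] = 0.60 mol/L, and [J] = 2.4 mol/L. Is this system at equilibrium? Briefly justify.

Qc = [J]²·[A₂]³·[D]³ / ([X₂]²·[L]³) = (2.4)²·(0.042)³·(0.026)³ / ((4.3e-4)²·(0.60)³) = 0.19
Qc = 0.19 < Kc = 0.77: net forward reaction.

no; Q < K, reaction proceeds forward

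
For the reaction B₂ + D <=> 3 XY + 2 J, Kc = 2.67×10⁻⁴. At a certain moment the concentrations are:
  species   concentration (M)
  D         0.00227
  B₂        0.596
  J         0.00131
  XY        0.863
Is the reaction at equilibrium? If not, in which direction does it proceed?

Qc = [XY]³·[J]² / ([B₂]·[D]) = (0.863)³·(0.00131)² / ((0.596)·(0.00227)) = 8.15×10⁻⁴
Qc = 8.15×10⁻⁴ > Kc = 2.67×10⁻⁴, so the reverse reaction proceeds.

toward reactants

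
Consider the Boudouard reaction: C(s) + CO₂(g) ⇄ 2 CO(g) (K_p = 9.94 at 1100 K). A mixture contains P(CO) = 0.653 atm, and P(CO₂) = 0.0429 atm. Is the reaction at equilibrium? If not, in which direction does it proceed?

(C is a pure solid — omitted from Q_p.)
Q_p = P(CO)² / P(CO₂) = (0.653)² / (0.0429) = 9.94
Q_p = 9.94 = K_p, so the system is already at equilibrium.

no net change (already at equilibrium)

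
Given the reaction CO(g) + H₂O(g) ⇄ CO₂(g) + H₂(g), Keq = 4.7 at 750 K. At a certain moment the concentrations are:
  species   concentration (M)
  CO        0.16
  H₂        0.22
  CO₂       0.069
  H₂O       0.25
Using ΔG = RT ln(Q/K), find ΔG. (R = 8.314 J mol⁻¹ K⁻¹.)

ΔG = -15.7 kJ/mol

Q = [CO₂]·[H₂] / ([CO]·[H₂O]) = (0.069)·(0.22) / ((0.16)·(0.25)) = 0.379
ΔG = RT ln(Q/Keq) = (8.314 J mol⁻¹ K⁻¹)(750 K) × ln(0.379/4.7)
   = (6.236 kJ/mol)(-2.518) = -15.7 kJ/mol
ΔG < 0, so the forward reaction is spontaneous (proceeds forward).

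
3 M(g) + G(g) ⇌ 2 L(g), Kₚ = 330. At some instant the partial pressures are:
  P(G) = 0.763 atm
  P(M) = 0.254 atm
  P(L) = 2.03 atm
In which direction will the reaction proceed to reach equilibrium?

Qₚ = P(L)² / (P(M)³·P(G)) = (2.03)² / ((0.254)³·(0.763)) = 330
Qₚ = 330 = Kₚ, so the system is already at equilibrium.

at equilibrium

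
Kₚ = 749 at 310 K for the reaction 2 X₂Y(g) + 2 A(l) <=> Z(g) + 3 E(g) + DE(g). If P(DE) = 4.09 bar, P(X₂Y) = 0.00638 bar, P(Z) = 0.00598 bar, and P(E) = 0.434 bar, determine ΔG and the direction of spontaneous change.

(A is a pure liquid — omitted from Qₚ.)
Qₚ = P(Z)·P(E)³·P(DE) / P(X₂Y)² = (0.00598)·(0.434)³·(4.09) / (0.00638)² = 49.1
ΔG = RT ln(Qₚ/Kₚ) = (8.314 J mol⁻¹ K⁻¹)(310 K) × ln(49.1/749)
   = (2.577 kJ/mol)(-2.725) = -7.02 kJ/mol
ΔG < 0, so the forward reaction is spontaneous (proceeds forward).

ΔG = -7.02 kJ/mol; the forward reaction is spontaneous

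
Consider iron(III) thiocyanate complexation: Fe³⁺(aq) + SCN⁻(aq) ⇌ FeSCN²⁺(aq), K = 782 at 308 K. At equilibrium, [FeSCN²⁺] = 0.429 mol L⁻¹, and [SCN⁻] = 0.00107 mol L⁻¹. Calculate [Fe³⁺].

[Fe³⁺] = 0.513 mol L⁻¹

At equilibrium, K = [FeSCN²⁺] / ([Fe³⁺]·[SCN⁻]) = 782.
(0.429) / (([Fe³⁺])·(0.00107)) = 782
[Fe³⁺] = 0.513 mol L⁻¹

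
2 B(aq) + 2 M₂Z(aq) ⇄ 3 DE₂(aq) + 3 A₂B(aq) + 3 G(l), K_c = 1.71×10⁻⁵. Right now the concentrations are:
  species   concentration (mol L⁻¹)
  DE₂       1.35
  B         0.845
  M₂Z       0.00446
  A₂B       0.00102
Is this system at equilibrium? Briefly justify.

(G is a pure liquid — omitted from Q_c.)
Q_c = [DE₂]³·[A₂B]³ / ([B]²·[M₂Z]²) = (1.35)³·(0.00102)³ / ((0.845)²·(0.00446)²) = 1.84×10⁻⁴
Q_c = 1.84×10⁻⁴ > K_c = 1.71×10⁻⁵: net reverse reaction.

no; Q > K, reaction proceeds in reverse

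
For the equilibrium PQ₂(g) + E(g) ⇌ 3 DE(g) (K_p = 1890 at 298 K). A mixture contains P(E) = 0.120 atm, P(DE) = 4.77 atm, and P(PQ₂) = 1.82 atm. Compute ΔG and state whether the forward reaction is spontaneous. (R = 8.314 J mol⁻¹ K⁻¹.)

Q_p = P(DE)³ / (P(PQ₂)·P(E)) = (4.77)³ / ((1.82)·(0.120)) = 497
ΔG = RT ln(Q_p/K_p) = (8.314 J mol⁻¹ K⁻¹)(298 K) × ln(497/1890)
   = (2.478 kJ/mol)(-1.336) = -3.31 kJ/mol
ΔG < 0, so the forward reaction is spontaneous (proceeds forward).

ΔG = -3.31 kJ/mol; the forward reaction is spontaneous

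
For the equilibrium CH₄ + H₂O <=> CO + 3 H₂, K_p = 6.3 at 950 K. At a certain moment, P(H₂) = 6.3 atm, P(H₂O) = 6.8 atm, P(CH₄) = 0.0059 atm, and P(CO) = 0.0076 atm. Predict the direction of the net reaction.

Q_p = P(CO)·P(H₂)³ / (P(CH₄)·P(H₂O)) = (0.0076)·(6.3)³ / ((0.0059)·(6.8)) = 47
Q_p = 47 > K_p = 6.3, so the reverse reaction proceeds.

toward reactants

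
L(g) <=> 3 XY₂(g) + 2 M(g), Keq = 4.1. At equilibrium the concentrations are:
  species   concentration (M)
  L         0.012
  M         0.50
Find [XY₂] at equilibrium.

[XY₂] = 0.58 M

At equilibrium, Keq = [XY₂]³·[M]² / [L] = 4.1.
([XY₂])³·(0.50)² / (0.012) = 4.1
[XY₂]³ = 0.197 ⇒ [XY₂] = 0.58 M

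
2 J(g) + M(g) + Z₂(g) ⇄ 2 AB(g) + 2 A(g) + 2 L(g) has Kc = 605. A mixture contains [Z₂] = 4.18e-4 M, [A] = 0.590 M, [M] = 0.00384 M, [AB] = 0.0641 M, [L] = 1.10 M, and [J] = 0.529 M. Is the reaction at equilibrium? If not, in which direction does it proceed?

Qc = [AB]²·[A]²·[L]² / ([J]²·[M]·[Z₂]) = (0.0641)²·(0.590)²·(1.10)² / ((0.529)²·(0.00384)·(4.18e-4)) = 3850
Qc = 3850 > Kc = 605, so the reverse reaction proceeds.

in the reverse direction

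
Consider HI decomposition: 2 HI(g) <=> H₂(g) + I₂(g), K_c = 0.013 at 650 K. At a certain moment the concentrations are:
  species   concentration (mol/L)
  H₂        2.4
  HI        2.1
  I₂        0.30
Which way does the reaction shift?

Q_c = [H₂]·[I₂] / [HI]² = (2.4)·(0.30) / (2.1)² = 0.16
Q_c = 0.16 > K_c = 0.013, so the reverse reaction proceeds.

in the reverse direction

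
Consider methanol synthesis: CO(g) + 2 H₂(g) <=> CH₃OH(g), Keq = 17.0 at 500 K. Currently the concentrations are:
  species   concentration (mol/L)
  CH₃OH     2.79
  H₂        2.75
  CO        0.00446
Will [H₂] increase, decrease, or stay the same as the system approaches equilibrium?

increase

Q = [CH₃OH] / ([CO]·[H₂]²) = (2.79) / ((0.00446)·(2.75)²) = 82.7
Q = 82.7 > Keq = 17.0: net reverse reaction.
H₂ is a reactant, so it increases.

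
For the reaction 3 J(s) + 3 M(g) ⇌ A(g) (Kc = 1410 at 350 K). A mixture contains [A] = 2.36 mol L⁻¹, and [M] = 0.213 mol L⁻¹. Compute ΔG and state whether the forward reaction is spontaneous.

(J is a pure solid — omitted from Qc.)
Qc = [A] / [M]³ = (2.36) / (0.213)³ = 244
ΔG = RT ln(Qc/Kc) = (8.314 J mol⁻¹ K⁻¹)(350 K) × ln(244/1410)
   = (2.910 kJ/mol)(-1.754) = -5.10 kJ/mol
ΔG < 0, so the forward reaction is spontaneous (proceeds forward).

ΔG = -5.10 kJ/mol; the forward reaction is spontaneous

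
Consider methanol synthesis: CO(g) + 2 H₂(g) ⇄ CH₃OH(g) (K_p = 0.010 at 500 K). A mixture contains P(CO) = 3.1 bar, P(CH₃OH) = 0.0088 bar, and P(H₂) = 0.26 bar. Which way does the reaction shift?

toward reactants

Q_p = P(CH₃OH) / (P(CO)·P(H₂)²) = (0.0088) / ((3.1)·(0.26)²) = 0.042
Q_p = 0.042 > K_p = 0.010, so the reverse reaction proceeds.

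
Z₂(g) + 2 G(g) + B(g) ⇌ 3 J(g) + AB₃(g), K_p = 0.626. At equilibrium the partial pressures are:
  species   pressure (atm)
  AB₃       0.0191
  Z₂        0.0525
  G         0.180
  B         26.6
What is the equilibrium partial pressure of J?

At equilibrium, K_p = P(J)³·P(AB₃) / (P(Z₂)·P(G)²·P(B)) = 0.626.
(P(J))³·(0.0191) / ((0.0525)·(0.180)²·(26.6)) = 0.626
P(J)³ = 1.48 ⇒ P(J) = 1.14 atm

P(J) = 1.14 atm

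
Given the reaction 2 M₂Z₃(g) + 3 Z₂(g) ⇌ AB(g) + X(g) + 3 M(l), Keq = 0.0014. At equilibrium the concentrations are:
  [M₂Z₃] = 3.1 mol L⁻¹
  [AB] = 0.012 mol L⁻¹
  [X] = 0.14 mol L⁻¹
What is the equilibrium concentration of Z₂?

[Z₂] = 0.50 mol L⁻¹

(M is a pure liquid — omitted from Keq.)
At equilibrium, Keq = [AB]·[X] / ([M₂Z₃]²·[Z₂]³) = 0.0014.
(0.012)·(0.14) / ((3.1)²·([Z₂])³) = 0.0014
[Z₂]³ = 0.125 ⇒ [Z₂] = 0.50 mol L⁻¹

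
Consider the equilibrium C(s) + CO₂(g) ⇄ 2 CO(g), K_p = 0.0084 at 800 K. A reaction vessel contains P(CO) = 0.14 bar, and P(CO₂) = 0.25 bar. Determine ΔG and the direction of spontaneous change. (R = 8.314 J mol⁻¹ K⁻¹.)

(C is a pure solid — omitted from Q_p.)
Q_p = P(CO)² / P(CO₂) = (0.14)² / (0.25) = 0.0784
ΔG = RT ln(Q_p/K_p) = (8.314 J mol⁻¹ K⁻¹)(800 K) × ln(0.0784/0.0084)
   = (6.651 kJ/mol)(2.234) = 14.9 kJ/mol
ΔG > 0, so the forward reaction is non-spontaneous (proceeds in reverse).

ΔG = 14.9 kJ/mol; the forward reaction is non-spontaneous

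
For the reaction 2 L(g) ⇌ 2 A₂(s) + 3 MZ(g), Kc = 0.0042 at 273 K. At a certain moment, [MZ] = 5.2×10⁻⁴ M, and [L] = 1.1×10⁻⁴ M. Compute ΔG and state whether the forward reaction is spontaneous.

ΔG = 2.31 kJ/mol; the forward reaction is non-spontaneous

(A₂ is a pure solid — omitted from Qc.)
Qc = [MZ]³ / [L]² = (5.2×10⁻⁴)³ / (1.1×10⁻⁴)² = 0.0116
ΔG = RT ln(Qc/Kc) = (8.314 J mol⁻¹ K⁻¹)(273 K) × ln(0.0116/0.0042)
   = (2.270 kJ/mol)(1.016) = 2.31 kJ/mol
ΔG > 0, so the forward reaction is non-spontaneous (proceeds in reverse).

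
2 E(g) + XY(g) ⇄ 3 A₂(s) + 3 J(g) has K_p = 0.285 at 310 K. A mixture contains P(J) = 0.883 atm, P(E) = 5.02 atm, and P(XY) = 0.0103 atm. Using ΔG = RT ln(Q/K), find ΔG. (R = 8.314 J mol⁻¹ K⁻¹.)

ΔG = 5.75 kJ/mol

(A₂ is a pure solid — omitted from Q_p.)
Q_p = P(J)³ / (P(E)²·P(XY)) = (0.883)³ / ((5.02)²·(0.0103)) = 2.65
ΔG = RT ln(Q_p/K_p) = (8.314 J mol⁻¹ K⁻¹)(310 K) × ln(2.65/0.285)
   = (2.577 kJ/mol)(2.230) = 5.75 kJ/mol
ΔG > 0, so the forward reaction is non-spontaneous (proceeds in reverse).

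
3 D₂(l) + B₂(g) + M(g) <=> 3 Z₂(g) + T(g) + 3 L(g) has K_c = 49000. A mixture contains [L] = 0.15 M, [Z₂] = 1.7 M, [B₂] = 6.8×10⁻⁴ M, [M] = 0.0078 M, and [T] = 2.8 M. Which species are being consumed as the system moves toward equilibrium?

(D₂ is a pure liquid — omitted from Q_c.)
Q_c = [Z₂]³·[T]·[L]³ / ([B₂]·[M]) = (1.7)³·(2.8)·(0.15)³ / ((6.8×10⁻⁴)·(0.0078)) = 8800
Q_c = 8800 < K_c = 49000: net forward reaction.

D₂, B₂, M (reactants)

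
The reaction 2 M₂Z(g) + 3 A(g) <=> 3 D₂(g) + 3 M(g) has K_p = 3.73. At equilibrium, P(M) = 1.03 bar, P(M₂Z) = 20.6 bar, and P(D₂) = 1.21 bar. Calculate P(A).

At equilibrium, K_p = P(D₂)³·P(M)³ / (P(M₂Z)²·P(A)³) = 3.73.
(1.21)³·(1.03)³ / ((20.6)²·(P(A))³) = 3.73
P(A)³ = 0.00122 ⇒ P(A) = 0.107 bar

P(A) = 0.107 bar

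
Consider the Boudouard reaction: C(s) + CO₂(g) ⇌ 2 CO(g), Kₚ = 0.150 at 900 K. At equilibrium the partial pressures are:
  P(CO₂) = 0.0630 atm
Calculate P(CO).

P(CO) = 0.0972 atm

(C is a pure solid — omitted from Kₚ.)
At equilibrium, Kₚ = P(CO)² / P(CO₂) = 0.150.
(P(CO))² / (0.0630) = 0.150
P(CO)² = 0.00945 ⇒ P(CO) = 0.0972 atm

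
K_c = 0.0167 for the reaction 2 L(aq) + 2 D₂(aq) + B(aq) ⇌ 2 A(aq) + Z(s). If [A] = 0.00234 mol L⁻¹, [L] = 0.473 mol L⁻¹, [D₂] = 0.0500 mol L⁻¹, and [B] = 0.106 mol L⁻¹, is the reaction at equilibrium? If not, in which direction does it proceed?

(Z is a pure solid — omitted from Q_c.)
Q_c = [A]² / ([L]²·[D₂]²·[B]) = (0.00234)² / ((0.473)²·(0.0500)²·(0.106)) = 0.0924
Q_c = 0.0924 > K_c = 0.0167, so the reverse reaction proceeds.

reverse (toward reactants)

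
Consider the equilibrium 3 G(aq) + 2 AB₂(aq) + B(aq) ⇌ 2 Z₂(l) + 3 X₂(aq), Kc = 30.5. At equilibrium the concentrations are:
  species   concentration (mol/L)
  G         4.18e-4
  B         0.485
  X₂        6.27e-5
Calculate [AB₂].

[AB₂] = 0.0151 mol/L

(Z₂ is a pure liquid — omitted from Kc.)
At equilibrium, Kc = [X₂]³ / ([G]³·[AB₂]²·[B]) = 30.5.
(6.27e-5)³ / ((4.18e-4)³·([AB₂])²·(0.485)) = 30.5
[AB₂]² = 2.28e-4 ⇒ [AB₂] = 0.0151 mol/L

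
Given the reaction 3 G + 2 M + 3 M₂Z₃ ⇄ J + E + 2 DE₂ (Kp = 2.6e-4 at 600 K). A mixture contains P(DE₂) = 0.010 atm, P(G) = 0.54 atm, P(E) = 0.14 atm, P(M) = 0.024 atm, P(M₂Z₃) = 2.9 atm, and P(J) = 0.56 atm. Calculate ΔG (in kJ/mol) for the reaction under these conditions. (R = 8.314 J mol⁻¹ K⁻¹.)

Qp = P(J)·P(E)·P(DE₂)² / (P(G)³·P(M)²·P(M₂Z₃)³) = (0.56)·(0.14)·(0.010)² / ((0.54)³·(0.024)²·(2.9)³) = 0.00354
ΔG = RT ln(Qp/Kp) = (8.314 J mol⁻¹ K⁻¹)(600 K) × ln(0.00354/2.6e-4)
   = (4.988 kJ/mol)(2.611) = 13.0 kJ/mol
ΔG > 0, so the forward reaction is non-spontaneous (proceeds in reverse).

ΔG = 13.0 kJ/mol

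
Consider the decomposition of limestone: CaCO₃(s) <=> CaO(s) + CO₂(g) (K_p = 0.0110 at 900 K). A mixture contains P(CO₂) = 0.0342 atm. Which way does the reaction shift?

to the left

(CaCO₃, CaO are pure solids — omitted from Q_p.)
Q_p = P(CO₂) = 0.0342
Q_p = 0.0342 > K_p = 0.0110, so the reverse reaction proceeds.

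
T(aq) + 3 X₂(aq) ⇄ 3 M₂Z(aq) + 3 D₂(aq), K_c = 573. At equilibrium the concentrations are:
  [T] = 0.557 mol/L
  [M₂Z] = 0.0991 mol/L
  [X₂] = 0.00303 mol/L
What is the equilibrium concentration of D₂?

[D₂] = 0.209 mol/L

At equilibrium, K_c = [M₂Z]³·[D₂]³ / ([T]·[X₂]³) = 573.
(0.0991)³·([D₂])³ / ((0.557)·(0.00303)³) = 573
[D₂]³ = 0.00912 ⇒ [D₂] = 0.209 mol/L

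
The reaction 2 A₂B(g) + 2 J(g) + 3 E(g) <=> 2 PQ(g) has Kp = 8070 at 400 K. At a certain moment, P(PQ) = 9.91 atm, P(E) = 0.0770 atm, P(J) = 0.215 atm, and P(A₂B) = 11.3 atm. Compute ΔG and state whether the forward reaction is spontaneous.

ΔG = 5.01 kJ/mol; the forward reaction is non-spontaneous

Qp = P(PQ)² / (P(A₂B)²·P(J)²·P(E)³) = (9.91)² / ((11.3)²·(0.215)²·(0.0770)³) = 36400
ΔG = RT ln(Qp/Kp) = (8.314 J mol⁻¹ K⁻¹)(400 K) × ln(36400/8070)
   = (3.326 kJ/mol)(1.506) = 5.01 kJ/mol
ΔG > 0, so the forward reaction is non-spontaneous (proceeds in reverse).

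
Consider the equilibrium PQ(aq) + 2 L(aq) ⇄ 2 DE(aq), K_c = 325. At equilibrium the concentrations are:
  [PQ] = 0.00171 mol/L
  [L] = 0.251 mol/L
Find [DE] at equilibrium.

At equilibrium, K_c = [DE]² / ([PQ]·[L]²) = 325.
([DE])² / ((0.00171)·(0.251)²) = 325
[DE]² = 0.0350 ⇒ [DE] = 0.187 mol/L

[DE] = 0.187 mol/L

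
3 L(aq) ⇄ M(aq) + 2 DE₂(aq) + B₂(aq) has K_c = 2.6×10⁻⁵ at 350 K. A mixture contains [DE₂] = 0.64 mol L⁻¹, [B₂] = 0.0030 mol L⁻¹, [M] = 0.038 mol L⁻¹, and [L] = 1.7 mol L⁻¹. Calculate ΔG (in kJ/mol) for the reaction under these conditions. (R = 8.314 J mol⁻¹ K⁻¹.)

ΔG = -2.93 kJ/mol

Q_c = [M]·[DE₂]²·[B₂] / [L]³ = (0.038)·(0.64)²·(0.0030) / (1.7)³ = 9.50×10⁻⁶
ΔG = RT ln(Q_c/K_c) = (8.314 J mol⁻¹ K⁻¹)(350 K) × ln(9.50×10⁻⁶/2.6×10⁻⁵)
   = (2.910 kJ/mol)(-1.007) = -2.93 kJ/mol
ΔG < 0, so the forward reaction is spontaneous (proceeds forward).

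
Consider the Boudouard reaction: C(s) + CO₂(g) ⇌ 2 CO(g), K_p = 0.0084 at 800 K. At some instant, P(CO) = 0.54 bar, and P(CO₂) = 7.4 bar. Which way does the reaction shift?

(C is a pure solid — omitted from Q_p.)
Q_p = P(CO)² / P(CO₂) = (0.54)² / (7.4) = 0.039
Q_p = 0.039 > K_p = 0.0084, so the reverse reaction proceeds.

to the left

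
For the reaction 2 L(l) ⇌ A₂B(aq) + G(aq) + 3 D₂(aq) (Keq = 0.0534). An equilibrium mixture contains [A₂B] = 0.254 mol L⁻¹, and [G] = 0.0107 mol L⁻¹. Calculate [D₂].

[D₂] = 2.70 mol L⁻¹

(L is a pure liquid — omitted from Keq.)
At equilibrium, Keq = [A₂B]·[G]·[D₂]³ = 0.0534.
(0.254)·(0.0107)·([D₂])³ = 0.0534
[D₂]³ = 19.6 ⇒ [D₂] = 2.70 mol L⁻¹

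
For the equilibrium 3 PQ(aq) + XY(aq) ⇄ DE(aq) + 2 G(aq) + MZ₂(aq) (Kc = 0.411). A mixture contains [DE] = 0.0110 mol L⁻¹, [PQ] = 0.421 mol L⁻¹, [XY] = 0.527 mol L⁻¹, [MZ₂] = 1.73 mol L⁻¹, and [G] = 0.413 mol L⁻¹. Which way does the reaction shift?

Qc = [DE]·[G]²·[MZ₂] / ([PQ]³·[XY]) = (0.0110)·(0.413)²·(1.73) / ((0.421)³·(0.527)) = 0.0825
Qc = 0.0825 < Kc = 0.411, so the forward reaction proceeds.

in the forward direction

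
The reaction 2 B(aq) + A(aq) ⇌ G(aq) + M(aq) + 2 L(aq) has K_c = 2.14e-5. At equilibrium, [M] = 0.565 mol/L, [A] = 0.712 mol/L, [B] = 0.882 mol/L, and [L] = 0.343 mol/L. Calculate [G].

[G] = 1.78e-4 mol/L

At equilibrium, K_c = [G]·[M]·[L]² / ([B]²·[A]) = 2.14e-5.
([G])·(0.565)·(0.343)² / ((0.882)²·(0.712)) = 2.14e-5
[G] = 1.78e-4 mol/L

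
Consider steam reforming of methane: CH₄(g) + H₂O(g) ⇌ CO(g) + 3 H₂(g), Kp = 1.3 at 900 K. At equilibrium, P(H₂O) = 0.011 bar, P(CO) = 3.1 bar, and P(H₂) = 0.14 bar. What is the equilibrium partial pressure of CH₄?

P(CH₄) = 0.59 bar

At equilibrium, Kp = P(CO)·P(H₂)³ / (P(CH₄)·P(H₂O)) = 1.3.
(3.1)·(0.14)³ / ((P(CH₄))·(0.011)) = 1.3
P(CH₄) = 0.595 = 0.59 bar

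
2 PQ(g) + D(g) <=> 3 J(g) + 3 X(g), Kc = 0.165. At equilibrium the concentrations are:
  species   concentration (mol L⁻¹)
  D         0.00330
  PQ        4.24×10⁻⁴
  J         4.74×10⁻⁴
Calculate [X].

[X] = 0.972 mol L⁻¹

At equilibrium, Kc = [J]³·[X]³ / ([PQ]²·[D]) = 0.165.
(4.74×10⁻⁴)³·([X])³ / ((4.24×10⁻⁴)²·(0.00330)) = 0.165
[X]³ = 0.919 ⇒ [X] = 0.972 mol L⁻¹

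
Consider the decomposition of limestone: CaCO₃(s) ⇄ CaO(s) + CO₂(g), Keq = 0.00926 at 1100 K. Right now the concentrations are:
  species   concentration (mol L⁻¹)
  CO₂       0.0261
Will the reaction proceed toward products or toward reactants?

(CaCO₃, CaO are pure solids — omitted from Q.)
Q = [CO₂] = 0.0261
Q = 0.0261 > Keq = 0.00926, so the reverse reaction proceeds.

reverse (toward reactants)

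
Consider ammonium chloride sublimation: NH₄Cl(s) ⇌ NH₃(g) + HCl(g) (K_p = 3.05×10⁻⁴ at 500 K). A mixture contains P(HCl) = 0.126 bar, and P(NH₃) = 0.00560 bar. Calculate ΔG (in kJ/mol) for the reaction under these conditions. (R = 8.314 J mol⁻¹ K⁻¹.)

ΔG = 3.49 kJ/mol

(NH₄Cl is a pure solid — omitted from Q_p.)
Q_p = P(NH₃)·P(HCl) = (0.00560)·(0.126) = 7.06×10⁻⁴
ΔG = RT ln(Q_p/K_p) = (8.314 J mol⁻¹ K⁻¹)(500 K) × ln(7.06×10⁻⁴/3.05×10⁻⁴)
   = (4.157 kJ/mol)(0.8393) = 3.49 kJ/mol
ΔG > 0, so the forward reaction is non-spontaneous (proceeds in reverse).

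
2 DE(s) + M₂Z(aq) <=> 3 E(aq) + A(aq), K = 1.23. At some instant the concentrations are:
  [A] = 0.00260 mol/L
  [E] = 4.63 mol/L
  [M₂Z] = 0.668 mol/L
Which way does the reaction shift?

in the forward direction

(DE is a pure solid — omitted from Q.)
Q = [E]³·[A] / [M₂Z] = (4.63)³·(0.00260) / (0.668) = 0.386
Q = 0.386 < K = 1.23, so the forward reaction proceeds.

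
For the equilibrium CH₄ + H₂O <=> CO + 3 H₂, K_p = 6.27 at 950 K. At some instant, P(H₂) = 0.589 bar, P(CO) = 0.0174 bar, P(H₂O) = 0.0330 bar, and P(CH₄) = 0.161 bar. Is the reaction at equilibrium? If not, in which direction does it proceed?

Q_p = P(CO)·P(H₂)³ / (P(CH₄)·P(H₂O)) = (0.0174)·(0.589)³ / ((0.161)·(0.0330)) = 0.669
Q_p = 0.669 < K_p = 6.27, so the forward reaction proceeds.

in the forward direction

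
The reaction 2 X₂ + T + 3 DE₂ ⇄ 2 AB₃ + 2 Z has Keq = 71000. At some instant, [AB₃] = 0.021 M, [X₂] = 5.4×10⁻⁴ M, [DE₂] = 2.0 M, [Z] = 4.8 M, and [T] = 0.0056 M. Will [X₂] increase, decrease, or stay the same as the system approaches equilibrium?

increase

Q = [AB₃]²·[Z]² / ([X₂]²·[T]·[DE₂]³) = (0.021)²·(4.8)² / ((5.4×10⁻⁴)²·(0.0056)·(2.0)³) = 7.8×10⁵
Q = 7.8×10⁵ > Keq = 71000: net reverse reaction.
X₂ is a reactant, so it increases.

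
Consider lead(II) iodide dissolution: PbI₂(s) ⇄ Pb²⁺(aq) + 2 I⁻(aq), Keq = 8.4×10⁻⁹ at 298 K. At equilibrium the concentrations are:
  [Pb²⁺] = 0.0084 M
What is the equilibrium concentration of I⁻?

(PbI₂ is a pure solid — omitted from Keq.)
At equilibrium, Keq = [Pb²⁺]·[I⁻]² = 8.4×10⁻⁹.
(0.0084)·([I⁻])² = 8.4×10⁻⁹
[I⁻]² = 1.00×10⁻⁶ ⇒ [I⁻] = 0.0010 M

[I⁻] = 0.0010 M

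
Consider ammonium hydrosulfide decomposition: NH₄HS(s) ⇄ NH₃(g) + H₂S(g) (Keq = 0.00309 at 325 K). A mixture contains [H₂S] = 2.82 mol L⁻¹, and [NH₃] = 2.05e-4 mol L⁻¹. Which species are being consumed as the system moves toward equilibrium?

NH₄HS (reactants)

(NH₄HS is a pure solid — omitted from Q.)
Q = [NH₃]·[H₂S] = (2.05e-4)·(2.82) = 5.78e-4
Q = 5.78e-4 < Keq = 0.00309: net forward reaction.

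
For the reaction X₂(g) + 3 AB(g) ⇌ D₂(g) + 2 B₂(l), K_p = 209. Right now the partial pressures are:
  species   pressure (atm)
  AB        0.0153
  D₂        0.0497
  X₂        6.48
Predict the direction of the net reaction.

in the reverse direction

(B₂ is a pure liquid — omitted from Q_p.)
Q_p = P(D₂) / (P(X₂)·P(AB)³) = (0.0497) / ((6.48)·(0.0153)³) = 2140
Q_p = 2140 > K_p = 209, so the reverse reaction proceeds.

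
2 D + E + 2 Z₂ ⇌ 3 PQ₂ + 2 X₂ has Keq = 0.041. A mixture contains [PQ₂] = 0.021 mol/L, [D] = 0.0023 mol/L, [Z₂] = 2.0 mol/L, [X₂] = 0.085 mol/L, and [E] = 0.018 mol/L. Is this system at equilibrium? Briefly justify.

Q = [PQ₂]³·[X₂]² / ([D]²·[E]·[Z₂]²) = (0.021)³·(0.085)² / ((0.0023)²·(0.018)·(2.0)²) = 0.18
Q = 0.18 > Keq = 0.041: net reverse reaction.

no; Q > K, reaction proceeds in reverse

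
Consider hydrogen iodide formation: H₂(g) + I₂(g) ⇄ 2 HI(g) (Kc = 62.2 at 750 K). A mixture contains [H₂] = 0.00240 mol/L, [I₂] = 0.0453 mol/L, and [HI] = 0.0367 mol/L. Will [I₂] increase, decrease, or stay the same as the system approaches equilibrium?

decrease

Qc = [HI]² / ([H₂]·[I₂]) = (0.0367)² / ((0.00240)·(0.0453)) = 12.4
Qc = 12.4 < Kc = 62.2: net forward reaction.
I₂ is a reactant, so it decreases.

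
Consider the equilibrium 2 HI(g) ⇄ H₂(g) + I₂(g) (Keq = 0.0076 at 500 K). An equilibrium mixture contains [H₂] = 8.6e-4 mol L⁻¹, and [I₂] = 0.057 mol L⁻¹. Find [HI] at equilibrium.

[HI] = 0.080 mol L⁻¹

At equilibrium, Keq = [H₂]·[I₂] / [HI]² = 0.0076.
(8.6e-4)·(0.057) / ([HI])² = 0.0076
[HI]² = 0.00645 ⇒ [HI] = 0.080 mol L⁻¹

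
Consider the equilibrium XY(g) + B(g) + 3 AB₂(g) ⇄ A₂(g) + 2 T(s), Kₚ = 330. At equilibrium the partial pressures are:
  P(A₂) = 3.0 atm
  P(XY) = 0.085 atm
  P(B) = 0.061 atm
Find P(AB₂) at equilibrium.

P(AB₂) = 1.2 atm

(T is a pure solid — omitted from Kₚ.)
At equilibrium, Kₚ = P(A₂) / (P(XY)·P(B)·P(AB₂)³) = 330.
(3.0) / ((0.085)·(0.061)·(P(AB₂))³) = 330
P(AB₂)³ = 1.75 ⇒ P(AB₂) = 1.2 atm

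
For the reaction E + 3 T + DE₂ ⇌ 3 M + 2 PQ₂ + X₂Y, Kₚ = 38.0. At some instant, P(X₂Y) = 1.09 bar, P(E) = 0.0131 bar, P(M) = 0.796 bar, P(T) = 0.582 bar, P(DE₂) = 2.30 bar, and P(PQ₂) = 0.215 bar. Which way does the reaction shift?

Qₚ = P(M)³·P(PQ₂)²·P(X₂Y) / (P(E)·P(T)³·P(DE₂)) = (0.796)³·(0.215)²·(1.09) / ((0.0131)·(0.582)³·(2.30)) = 4.28
Qₚ = 4.28 < Kₚ = 38.0, so the forward reaction proceeds.

toward products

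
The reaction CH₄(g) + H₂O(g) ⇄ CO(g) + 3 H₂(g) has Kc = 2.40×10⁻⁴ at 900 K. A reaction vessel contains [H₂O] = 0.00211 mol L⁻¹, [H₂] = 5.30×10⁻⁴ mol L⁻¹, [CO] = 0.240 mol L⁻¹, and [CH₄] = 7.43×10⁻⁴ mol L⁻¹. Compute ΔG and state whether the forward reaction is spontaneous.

Qc = [CO]·[H₂]³ / ([CH₄]·[H₂O]) = (0.240)·(5.30×10⁻⁴)³ / ((7.43×10⁻⁴)·(0.00211)) = 2.28×10⁻⁵
ΔG = RT ln(Qc/Kc) = (8.314 J mol⁻¹ K⁻¹)(900 K) × ln(2.28×10⁻⁵/2.40×10⁻⁴)
   = (7.483 kJ/mol)(-2.354) = -17.6 kJ/mol
ΔG < 0, so the forward reaction is spontaneous (proceeds forward).

ΔG = -17.6 kJ/mol; the forward reaction is spontaneous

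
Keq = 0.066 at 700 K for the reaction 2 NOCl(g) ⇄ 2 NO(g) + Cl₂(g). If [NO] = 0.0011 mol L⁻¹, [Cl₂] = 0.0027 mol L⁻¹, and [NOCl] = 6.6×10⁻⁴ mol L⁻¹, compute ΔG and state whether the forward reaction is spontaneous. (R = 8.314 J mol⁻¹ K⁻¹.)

Q = [NO]²·[Cl₂] / [NOCl]² = (0.0011)²·(0.0027) / (6.6×10⁻⁴)² = 0.00750
ΔG = RT ln(Q/Keq) = (8.314 J mol⁻¹ K⁻¹)(700 K) × ln(0.00750/0.066)
   = (5.820 kJ/mol)(-2.175) = -12.7 kJ/mol
ΔG < 0, so the forward reaction is spontaneous (proceeds forward).

ΔG = -12.7 kJ/mol; the forward reaction is spontaneous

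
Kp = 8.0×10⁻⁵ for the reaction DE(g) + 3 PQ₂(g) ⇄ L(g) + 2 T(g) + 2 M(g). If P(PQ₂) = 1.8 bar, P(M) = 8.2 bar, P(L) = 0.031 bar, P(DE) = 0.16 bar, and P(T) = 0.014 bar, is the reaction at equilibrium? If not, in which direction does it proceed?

Qp = P(L)·P(T)²·P(M)² / (P(DE)·P(PQ₂)³) = (0.031)·(0.014)²·(8.2)² / ((0.16)·(1.8)³) = 4.4×10⁻⁴
Qp = 4.4×10⁻⁴ > Kp = 8.0×10⁻⁵, so the reverse reaction proceeds.

toward reactants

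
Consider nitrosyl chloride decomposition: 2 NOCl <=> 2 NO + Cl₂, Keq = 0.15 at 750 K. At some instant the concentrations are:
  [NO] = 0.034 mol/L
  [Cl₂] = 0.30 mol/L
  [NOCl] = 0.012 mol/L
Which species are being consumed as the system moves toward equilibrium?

NO, Cl₂ (products)

Q = [NO]²·[Cl₂] / [NOCl]² = (0.034)²·(0.30) / (0.012)² = 2.4
Q = 2.4 > Keq = 0.15: net reverse reaction.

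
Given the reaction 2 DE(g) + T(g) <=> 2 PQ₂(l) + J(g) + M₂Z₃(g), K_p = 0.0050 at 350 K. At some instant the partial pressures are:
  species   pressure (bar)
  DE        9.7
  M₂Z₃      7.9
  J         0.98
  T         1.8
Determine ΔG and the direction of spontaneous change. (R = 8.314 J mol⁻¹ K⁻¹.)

ΔG = 6.44 kJ/mol; the forward reaction is non-spontaneous

(PQ₂ is a pure liquid — omitted from Q_p.)
Q_p = P(J)·P(M₂Z₃) / (P(DE)²·P(T)) = (0.98)·(7.9) / ((9.7)²·(1.8)) = 0.0457
ΔG = RT ln(Q_p/K_p) = (8.314 J mol⁻¹ K⁻¹)(350 K) × ln(0.0457/0.0050)
   = (2.910 kJ/mol)(2.213) = 6.44 kJ/mol
ΔG > 0, so the forward reaction is non-spontaneous (proceeds in reverse).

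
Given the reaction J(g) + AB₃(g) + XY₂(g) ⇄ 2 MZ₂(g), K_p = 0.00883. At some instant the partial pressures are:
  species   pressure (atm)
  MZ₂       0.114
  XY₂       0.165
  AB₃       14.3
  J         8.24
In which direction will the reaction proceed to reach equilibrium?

Q_p = P(MZ₂)² / (P(J)·P(AB₃)·P(XY₂)) = (0.114)² / ((8.24)·(14.3)·(0.165)) = 6.68×10⁻⁴
Q_p = 6.68×10⁻⁴ < K_p = 0.00883, so the forward reaction proceeds.

toward products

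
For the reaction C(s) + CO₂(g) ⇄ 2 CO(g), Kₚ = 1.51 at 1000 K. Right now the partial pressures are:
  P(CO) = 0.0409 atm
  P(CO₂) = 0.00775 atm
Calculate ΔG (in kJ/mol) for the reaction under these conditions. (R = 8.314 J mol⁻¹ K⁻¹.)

(C is a pure solid — omitted from Qₚ.)
Qₚ = P(CO)² / P(CO₂) = (0.0409)² / (0.00775) = 0.216
ΔG = RT ln(Qₚ/Kₚ) = (8.314 J mol⁻¹ K⁻¹)(1000 K) × ln(0.216/1.51)
   = (8.314 kJ/mol)(-1.945) = -16.2 kJ/mol
ΔG < 0, so the forward reaction is spontaneous (proceeds forward).

ΔG = -16.2 kJ/mol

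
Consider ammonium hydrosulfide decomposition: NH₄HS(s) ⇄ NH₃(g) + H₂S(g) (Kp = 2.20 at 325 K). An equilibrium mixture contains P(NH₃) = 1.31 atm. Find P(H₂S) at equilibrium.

P(H₂S) = 1.68 atm

(NH₄HS is a pure solid — omitted from Kp.)
At equilibrium, Kp = P(NH₃)·P(H₂S) = 2.20.
(1.31)·(P(H₂S)) = 2.20
P(H₂S) = 1.68 atm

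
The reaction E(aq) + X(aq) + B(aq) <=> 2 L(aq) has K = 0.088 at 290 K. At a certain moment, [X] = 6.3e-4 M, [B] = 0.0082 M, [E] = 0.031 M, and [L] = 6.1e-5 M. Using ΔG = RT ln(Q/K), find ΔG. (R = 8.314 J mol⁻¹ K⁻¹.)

ΔG = -3.21 kJ/mol

Q = [L]² / ([E]·[X]·[B]) = (6.1e-5)² / ((0.031)·(6.3e-4)·(0.0082)) = 0.0232
ΔG = RT ln(Q/K) = (8.314 J mol⁻¹ K⁻¹)(290 K) × ln(0.0232/0.088)
   = (2.411 kJ/mol)(-1.333) = -3.21 kJ/mol
ΔG < 0, so the forward reaction is spontaneous (proceeds forward).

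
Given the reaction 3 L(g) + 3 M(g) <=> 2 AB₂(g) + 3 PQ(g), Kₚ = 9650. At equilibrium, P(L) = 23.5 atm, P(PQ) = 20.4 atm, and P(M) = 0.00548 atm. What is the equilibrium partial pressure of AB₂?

At equilibrium, Kₚ = P(AB₂)²·P(PQ)³ / (P(L)³·P(M)³) = 9650.
(P(AB₂))²·(20.4)³ / ((23.5)³·(0.00548)³) = 9650
P(AB₂)² = 0.00243 ⇒ P(AB₂) = 0.0493 atm

P(AB₂) = 0.0493 atm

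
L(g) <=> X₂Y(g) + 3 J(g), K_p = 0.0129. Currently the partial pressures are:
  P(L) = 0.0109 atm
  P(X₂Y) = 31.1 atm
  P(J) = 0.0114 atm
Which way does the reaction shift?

Q_p = P(X₂Y)·P(J)³ / P(L) = (31.1)·(0.0114)³ / (0.0109) = 0.00423
Q_p = 0.00423 < K_p = 0.0129, so the forward reaction proceeds.

to the right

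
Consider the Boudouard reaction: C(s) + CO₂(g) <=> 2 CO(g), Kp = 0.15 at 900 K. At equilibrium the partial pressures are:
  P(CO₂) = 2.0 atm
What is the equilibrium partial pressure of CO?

P(CO) = 0.55 atm

(C is a pure solid — omitted from Kp.)
At equilibrium, Kp = P(CO)² / P(CO₂) = 0.15.
(P(CO))² / (2.0) = 0.15
P(CO)² = 0.300 ⇒ P(CO) = 0.55 atm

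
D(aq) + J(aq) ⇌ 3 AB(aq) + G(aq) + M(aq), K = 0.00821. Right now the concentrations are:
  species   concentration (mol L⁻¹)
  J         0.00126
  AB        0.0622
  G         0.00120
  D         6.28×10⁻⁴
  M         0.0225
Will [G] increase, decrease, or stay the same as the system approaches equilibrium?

stay the same

Q = [AB]³·[G]·[M] / ([D]·[J]) = (0.0622)³·(0.00120)·(0.0225) / ((6.28×10⁻⁴)·(0.00126)) = 0.00821
Q = 0.00821 = K; the system is at equilibrium.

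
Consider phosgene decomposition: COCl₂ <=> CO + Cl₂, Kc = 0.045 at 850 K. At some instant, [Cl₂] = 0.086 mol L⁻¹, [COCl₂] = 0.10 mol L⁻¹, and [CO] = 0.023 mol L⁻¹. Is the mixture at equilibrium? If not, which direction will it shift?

no; Q < K, reaction proceeds forward

Qc = [CO]·[Cl₂] / [COCl₂] = (0.023)·(0.086) / (0.10) = 0.020
Qc = 0.020 < Kc = 0.045: net forward reaction.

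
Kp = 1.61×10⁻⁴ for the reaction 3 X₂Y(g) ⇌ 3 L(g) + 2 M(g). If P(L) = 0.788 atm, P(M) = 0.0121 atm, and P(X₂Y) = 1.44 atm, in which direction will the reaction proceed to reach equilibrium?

to the right

Qp = P(L)³·P(M)² / P(X₂Y)³ = (0.788)³·(0.0121)² / (1.44)³ = 2.40×10⁻⁵
Qp = 2.40×10⁻⁵ < Kp = 1.61×10⁻⁴, so the forward reaction proceeds.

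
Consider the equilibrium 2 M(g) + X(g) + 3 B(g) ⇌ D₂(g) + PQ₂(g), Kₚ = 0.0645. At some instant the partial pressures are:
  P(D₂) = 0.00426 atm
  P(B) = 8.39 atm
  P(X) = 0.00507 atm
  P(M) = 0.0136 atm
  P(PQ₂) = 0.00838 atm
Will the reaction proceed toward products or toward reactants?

Qₚ = P(D₂)·P(PQ₂) / (P(M)²·P(X)·P(B)³) = (0.00426)·(0.00838) / ((0.0136)²·(0.00507)·(8.39)³) = 0.0645
Qₚ = 0.0645 = Kₚ, so the system is already at equilibrium.

no net change (already at equilibrium)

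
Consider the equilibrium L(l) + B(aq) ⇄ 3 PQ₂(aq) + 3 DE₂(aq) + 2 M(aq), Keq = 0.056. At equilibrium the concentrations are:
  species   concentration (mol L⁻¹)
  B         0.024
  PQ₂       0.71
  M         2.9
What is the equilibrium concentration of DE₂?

(L is a pure liquid — omitted from Keq.)
At equilibrium, Keq = [PQ₂]³·[DE₂]³·[M]² / [B] = 0.056.
(0.71)³·([DE₂])³·(2.9)² / (0.024) = 0.056
[DE₂]³ = 4.47e-4 ⇒ [DE₂] = 0.076 mol L⁻¹

[DE₂] = 0.076 mol L⁻¹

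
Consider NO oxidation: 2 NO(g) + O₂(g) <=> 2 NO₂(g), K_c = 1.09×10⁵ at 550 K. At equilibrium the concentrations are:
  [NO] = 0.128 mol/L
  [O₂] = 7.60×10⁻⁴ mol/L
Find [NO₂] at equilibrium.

At equilibrium, K_c = [NO₂]² / ([NO]²·[O₂]) = 1.09×10⁵.
([NO₂])² / ((0.128)²·(7.60×10⁻⁴)) = 1.09×10⁵
[NO₂]² = 1.36 ⇒ [NO₂] = 1.17 mol/L

[NO₂] = 1.17 mol/L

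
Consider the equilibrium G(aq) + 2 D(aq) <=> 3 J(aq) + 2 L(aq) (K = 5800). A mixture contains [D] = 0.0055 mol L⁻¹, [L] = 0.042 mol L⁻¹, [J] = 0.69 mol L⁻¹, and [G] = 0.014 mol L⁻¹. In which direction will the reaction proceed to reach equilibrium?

Q = [J]³·[L]² / ([G]·[D]²) = (0.69)³·(0.042)² / ((0.014)·(0.0055)²) = 1400
Q = 1400 < K = 5800, so the forward reaction proceeds.

forward (toward products)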